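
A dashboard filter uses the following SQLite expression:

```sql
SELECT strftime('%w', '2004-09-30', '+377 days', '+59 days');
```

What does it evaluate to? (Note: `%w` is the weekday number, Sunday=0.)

First apply '+377 days', '+59 days': 2004-09-30 → 2005-12-10.
2005-12-10 is a Saturday; with Sunday=0 that is 6.

6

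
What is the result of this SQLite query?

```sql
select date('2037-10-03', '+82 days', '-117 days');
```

2037-08-29

Applying '+82 days' to 2037-10-03: counting 82 days forward gives 2037-12-24.
Applying '-117 days' to 2037-12-24: counting 117 days back gives 2037-08-29.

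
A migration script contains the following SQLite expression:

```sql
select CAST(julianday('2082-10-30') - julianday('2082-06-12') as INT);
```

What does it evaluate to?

140

18 days remain in June 2082 after the 12th (30 − 12).
July 2082: 31 days.
August 2082: 31 days.
September 2082: 30 days.
Then 30 days into October 2082.
Total: 18 + 31 + 31 + 30 + 30 = 140.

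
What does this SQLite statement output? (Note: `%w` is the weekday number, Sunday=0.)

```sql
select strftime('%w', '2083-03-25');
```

2083-03-25 is a Thursday; with Sunday=0 that is 4.

4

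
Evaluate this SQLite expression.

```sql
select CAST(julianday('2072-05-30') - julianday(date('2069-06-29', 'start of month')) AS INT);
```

1094

`start of month` rewinds 2069-06-29 to 2069-06-01.
29 days remain in June 2069 after the 1st (30 − 1).
Full months from July 2069 through April 2072 contribute their day counts.
Then 30 days into May 2072.
Total: 29 + 31 + 31 + 30 + 31 + 30 + 31 + 31 + 28 + 31 + 30 + 31 + 30 + 31 + 31 + 30 + 31 + 30 + 31 + 31 + 28 + 31 + 30 + 31 + 30 + 31 + 31 + 30 + 31 + 30 + 31 + 31 + 29 + 31 + 30 + 30 = 1094.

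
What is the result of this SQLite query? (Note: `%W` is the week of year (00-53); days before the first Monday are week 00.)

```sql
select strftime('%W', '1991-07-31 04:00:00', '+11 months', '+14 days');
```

28

First apply '+11 months', '+14 days': 1991-07-31 04:00:00 → 1992-07-15 04:00:00.
1992-07-15 is a Wednesday. SQLite's %W counts Mondays since the year started; the result is 28.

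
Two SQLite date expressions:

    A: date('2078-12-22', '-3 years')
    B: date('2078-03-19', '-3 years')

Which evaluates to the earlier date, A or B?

A = 2075-12-22.
B = 2075-03-19.
B is earlier.

B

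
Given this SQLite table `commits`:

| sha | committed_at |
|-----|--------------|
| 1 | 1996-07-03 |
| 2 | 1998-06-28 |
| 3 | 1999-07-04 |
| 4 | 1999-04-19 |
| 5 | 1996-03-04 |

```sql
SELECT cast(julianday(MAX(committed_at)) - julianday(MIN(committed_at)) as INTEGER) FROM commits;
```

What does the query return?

1217

MIN = 1996-03-04, MAX = 1999-07-04.
27 days remain in March 1996 after the 4th (31 − 4).
Full months from April 1996 through June 1999 contribute their day counts.
Then 4 days into July 1999.
Total: 27 + 30 + 31 + 30 + 31 + 31 + 30 + 31 + 30 + 31 + 31 + 28 + 31 + 30 + 31 + 30 + 31 + 31 + 30 + 31 + 30 + 31 + 31 + 28 + 31 + 30 + 31 + 30 + 31 + 31 + 30 + 31 + 30 + 31 + 31 + 28 + 31 + 30 + 31 + 30 + 4 = 1217.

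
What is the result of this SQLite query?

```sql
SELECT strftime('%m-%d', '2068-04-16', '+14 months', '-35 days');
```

05-12

First apply '+14 months', '-35 days': 2068-04-16 → 2069-05-12.
`%m-%d` extracts the month-day: 05-12.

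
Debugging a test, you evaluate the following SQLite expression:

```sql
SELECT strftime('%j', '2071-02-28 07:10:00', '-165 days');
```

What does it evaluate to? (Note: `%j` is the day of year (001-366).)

259

First apply '-165 days': 2071-02-28 07:10:00 → 2070-09-16 07:10:00.
Day-of-year for 2070-09-16: days since 2070-01-01 inclusive = 259, zero-padded to 259.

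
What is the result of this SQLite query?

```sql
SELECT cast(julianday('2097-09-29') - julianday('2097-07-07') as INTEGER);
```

84

24 days remain in July 2097 after the 7th (31 − 7).
August 2097: 31 days.
Then 29 days into September 2097.
Total: 24 + 31 + 29 = 84.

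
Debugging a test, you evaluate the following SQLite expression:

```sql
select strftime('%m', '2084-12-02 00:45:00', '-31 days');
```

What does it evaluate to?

First apply '-31 days': 2084-12-02 00:45:00 → 2084-11-01 00:45:00.
`%m` extracts the 2-digit month (01-12): 11.

11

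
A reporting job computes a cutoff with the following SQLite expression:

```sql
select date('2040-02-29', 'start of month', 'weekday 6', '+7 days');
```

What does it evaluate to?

2040-02-11

`start of month` rewinds 2040-02-29 to 2040-02-01.
`weekday 6` advances to the next Saturday; 2040-02-01 is a Wednesday, so it moves forward to 2040-02-04.
Advancing 7 more days within February lands on 2040-02-11.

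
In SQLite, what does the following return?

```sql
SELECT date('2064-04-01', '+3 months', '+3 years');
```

2067-07-01

Adding +3 months to 2064-04-01 gives 2064-07-01.
Adding +3 years to 2064-07-01 gives 2067-07-01.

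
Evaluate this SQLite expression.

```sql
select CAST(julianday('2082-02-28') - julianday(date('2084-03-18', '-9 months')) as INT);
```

-475

Adding -9 months to 2084-03-18 gives 2083-06-18.
0 days remain in February 2082 after the 28th (28 − 28).
Full months from March 2082 through May 2083 contribute their day counts.
Then 18 days into June 2083.
Total: 0 + 31 + 30 + 31 + 30 + 31 + 31 + 30 + 31 + 30 + 31 + 31 + 28 + 31 + 30 + 31 + 18 = 475.
The subtraction is earlier − later, so the result is −475 → -475.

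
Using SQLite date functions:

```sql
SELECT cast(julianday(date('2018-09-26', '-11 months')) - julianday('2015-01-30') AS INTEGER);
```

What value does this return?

Adding -11 months to 2018-09-26 gives 2017-10-26.
1 day remains in January 2015 after the 30th (31 − 30).
Full months from February 2015 through September 2017 contribute their day counts.
Then 26 days into October 2017.
Total: 1 + 28 + 31 + 30 + 31 + 30 + 31 + 31 + 30 + 31 + 30 + 31 + 31 + 29 + 31 + 30 + 31 + 30 + 31 + 31 + 30 + 31 + 30 + 31 + 31 + 28 + 31 + 30 + 31 + 30 + 31 + 31 + 30 + 26 = 1000.

1000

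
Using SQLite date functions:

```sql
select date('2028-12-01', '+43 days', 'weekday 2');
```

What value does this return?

2029-01-16

Applying '+43 days' to 2028-12-01: counting 43 days forward gives 2029-01-13.
`weekday 2` advances to the next Tuesday; 2029-01-13 is a Saturday, so it moves forward to 2029-01-16.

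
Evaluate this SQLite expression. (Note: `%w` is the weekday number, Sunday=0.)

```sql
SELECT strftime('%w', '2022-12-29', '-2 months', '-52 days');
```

3

First apply '-2 months', '-52 days': 2022-12-29 → 2022-09-07.
2022-09-07 is a Wednesday; with Sunday=0 that is 3.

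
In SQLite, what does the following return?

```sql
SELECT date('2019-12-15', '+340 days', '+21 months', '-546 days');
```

2021-02-19

Applying '+340 days' to 2019-12-15: counting 340 days forward gives 2020-11-19.
Adding +21 months to 2020-11-19 gives 2022-08-19.
Applying '-546 days' to 2022-08-19: counting 546 days back gives 2021-02-19.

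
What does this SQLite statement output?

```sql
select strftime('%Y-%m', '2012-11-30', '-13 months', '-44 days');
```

2011-09

First apply '-13 months', '-44 days': 2012-11-30 → 2011-09-16.
`%Y-%m` extracts the year-month: 2011-09.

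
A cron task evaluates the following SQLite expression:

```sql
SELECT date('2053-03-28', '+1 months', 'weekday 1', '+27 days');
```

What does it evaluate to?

2053-05-25

Adding +1 month to 2053-03-28 gives 2053-04-28.
`weekday 1` advances to the next Monday; 2053-04-28 is already a Monday, so it stays at 2053-04-28.
April 2053 has 30 days; 2 remain after the 28th, so 3 days reach 2053-05-01.
Advancing 24 more days within May lands on 2053-05-25.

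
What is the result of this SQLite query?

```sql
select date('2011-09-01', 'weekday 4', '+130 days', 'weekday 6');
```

`weekday 4` advances to the next Thursday; 2011-09-01 is already a Thursday, so it stays at 2011-09-01.
Applying '+130 days' to 2011-09-01: counting 130 days forward gives 2012-01-09.
`weekday 6` advances to the next Saturday; 2012-01-09 is a Monday, so it moves forward to 2012-01-14.

2012-01-14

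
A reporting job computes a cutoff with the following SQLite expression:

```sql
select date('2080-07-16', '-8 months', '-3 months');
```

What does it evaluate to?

Adding -8 months to 2080-07-16 gives 2079-11-16.
Adding -3 months to 2079-11-16 gives 2079-08-16.

2079-08-16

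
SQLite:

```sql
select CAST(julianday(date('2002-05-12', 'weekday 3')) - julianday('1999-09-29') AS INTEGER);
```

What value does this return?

`weekday 3` advances to the next Wednesday; 2002-05-12 is a Sunday, so it moves forward to 2002-05-15.
1 day remains in September 1999 after the 29th (30 − 29).
Full months from October 1999 through April 2002 contribute their day counts.
Then 15 days into May 2002.
Total: 1 + 31 + 30 + 31 + 31 + 29 + 31 + 30 + 31 + 30 + 31 + 31 + 30 + 31 + 30 + 31 + 31 + 28 + 31 + 30 + 31 + 30 + 31 + 31 + 30 + 31 + 30 + 31 + 31 + 28 + 31 + 30 + 15 = 959.

959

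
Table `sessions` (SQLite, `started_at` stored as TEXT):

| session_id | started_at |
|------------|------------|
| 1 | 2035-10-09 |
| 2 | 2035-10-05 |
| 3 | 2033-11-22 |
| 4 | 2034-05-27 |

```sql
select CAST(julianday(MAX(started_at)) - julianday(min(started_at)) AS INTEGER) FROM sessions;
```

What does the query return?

686

MIN = 2033-11-22, MAX = 2035-10-09.
8 days remain in November 2033 after the 22nd (30 − 22).
Full months from December 2033 through September 2035 contribute their day counts.
Then 9 days into October 2035.
Total: 8 + 31 + 31 + 28 + 31 + 30 + 31 + 30 + 31 + 31 + 30 + 31 + 30 + 31 + 31 + 28 + 31 + 30 + 31 + 30 + 31 + 31 + 30 + 9 = 686.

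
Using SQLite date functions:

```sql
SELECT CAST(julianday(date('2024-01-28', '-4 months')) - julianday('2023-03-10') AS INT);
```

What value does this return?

202

Adding -4 months to 2024-01-28 gives 2023-09-28.
21 days remain in March 2023 after the 10th (31 − 10).
April 2023: 30 days.
May 2023: 31 days.
June 2023: 30 days.
July 2023: 31 days.
August 2023: 31 days.
Then 28 days into September 2023.
Total: 21 + 30 + 31 + 30 + 31 + 31 + 28 = 202.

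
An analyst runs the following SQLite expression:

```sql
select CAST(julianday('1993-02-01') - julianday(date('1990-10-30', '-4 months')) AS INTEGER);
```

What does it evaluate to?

947

Adding -4 months to 1990-10-30 gives 1990-06-30.
0 days remain in June 1990 after the 30th (30 − 30).
Full months from July 1990 through January 1993 contribute their day counts.
Then 1 day into February 1993.
Total: 0 + 31 + 31 + 30 + 31 + 30 + 31 + 31 + 28 + 31 + 30 + 31 + 30 + 31 + 31 + 30 + 31 + 30 + 31 + 31 + 29 + 31 + 30 + 31 + 30 + 31 + 31 + 30 + 31 + 30 + 31 + 31 + 1 = 947.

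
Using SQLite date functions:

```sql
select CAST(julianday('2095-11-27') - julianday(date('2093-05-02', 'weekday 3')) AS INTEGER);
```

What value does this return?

`weekday 3` advances to the next Wednesday; 2093-05-02 is a Saturday, so it moves forward to 2093-05-06.
25 days remain in May 2093 after the 6th (31 − 6).
Full months from June 2093 through October 2095 contribute their day counts.
Then 27 days into November 2095.
Total: 25 + 30 + 31 + 31 + 30 + 31 + 30 + 31 + 31 + 28 + 31 + 30 + 31 + 30 + 31 + 31 + 30 + 31 + 30 + 31 + 31 + 28 + 31 + 30 + 31 + 30 + 31 + 31 + 30 + 31 + 27 = 935.

935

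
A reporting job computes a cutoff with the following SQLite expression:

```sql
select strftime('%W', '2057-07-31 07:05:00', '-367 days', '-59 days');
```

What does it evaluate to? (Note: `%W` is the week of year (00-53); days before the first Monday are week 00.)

First apply '-367 days', '-59 days': 2057-07-31 07:05:00 → 2056-05-31 07:05:00.
2056-05-31 is a Wednesday. SQLite's %W counts Mondays since the year started; the result is 22.

22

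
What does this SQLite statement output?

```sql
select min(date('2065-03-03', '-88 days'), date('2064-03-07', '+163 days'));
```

date('2065-03-03', '-88 days') → 2064-12-05.
date('2064-03-07', '+163 days') → 2064-08-17.
Earlier of the two is 2064-08-17.

2064-08-17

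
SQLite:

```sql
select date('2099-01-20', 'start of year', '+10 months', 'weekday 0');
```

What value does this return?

`start of year` rewinds 2099-01-20 to 2099-01-01.
Adding +10 months to 2099-01-01 gives 2099-11-01.
`weekday 0` advances to the next Sunday; 2099-11-01 is already a Sunday, so it stays at 2099-11-01.

2099-11-01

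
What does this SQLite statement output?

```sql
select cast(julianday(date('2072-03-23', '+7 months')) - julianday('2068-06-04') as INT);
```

Adding +7 months to 2072-03-23 gives 2072-10-23.
26 days remain in June 2068 after the 4th (30 − 4).
Full months from July 2068 through September 2072 contribute their day counts.
Then 23 days into October 2072.
Total: 26 + 31 + 31 + 30 + 31 + 30 + 31 + 31 + 28 + 31 + 30 + 31 + 30 + 31 + 31 + 30 + 31 + 30 + 31 + 31 + 28 + 31 + 30 + 31 + 30 + 31 + 31 + 30 + 31 + 30 + 31 + 31 + 28 + 31 + 30 + 31 + 30 + 31 + 31 + 30 + 31 + 30 + 31 + 31 + 29 + 31 + 30 + 31 + 30 + 31 + 31 + 30 + 23 = 1602.

1602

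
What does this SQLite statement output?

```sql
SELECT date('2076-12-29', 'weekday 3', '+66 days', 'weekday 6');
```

`weekday 3` advances to the next Wednesday; 2076-12-29 is a Tuesday, so it moves forward to 2076-12-30.
Applying '+66 days' to 2076-12-30: counting 66 days forward gives 2077-03-06.
`weekday 6` advances to the next Saturday; 2077-03-06 is already a Saturday, so it stays at 2077-03-06.

2077-03-06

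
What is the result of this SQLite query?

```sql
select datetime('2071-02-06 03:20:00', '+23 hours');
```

2071-02-07 02:20:00

+23 hours from 2071-02-06 03:20:00 is 2071-02-07 02:20:00 (crosses midnight).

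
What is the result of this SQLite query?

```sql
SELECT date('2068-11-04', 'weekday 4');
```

2068-11-08

`weekday 4` advances to the next Thursday; 2068-11-04 is a Sunday, so it moves forward to 2068-11-08.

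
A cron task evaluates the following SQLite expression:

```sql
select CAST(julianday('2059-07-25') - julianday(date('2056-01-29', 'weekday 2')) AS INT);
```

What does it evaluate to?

1270

`weekday 2` advances to the next Tuesday; 2056-01-29 is a Saturday, so it moves forward to 2056-02-01.
28 days remain in February 2056 after the 1st (29 − 1).
Full months from March 2056 through June 2059 contribute their day counts.
Then 25 days into July 2059.
Total: 28 + 31 + 30 + 31 + 30 + 31 + 31 + 30 + 31 + 30 + 31 + 31 + 28 + 31 + 30 + 31 + 30 + 31 + 31 + 30 + 31 + 30 + 31 + 31 + 28 + 31 + 30 + 31 + 30 + 31 + 31 + 30 + 31 + 30 + 31 + 31 + 28 + 31 + 30 + 31 + 30 + 25 = 1270.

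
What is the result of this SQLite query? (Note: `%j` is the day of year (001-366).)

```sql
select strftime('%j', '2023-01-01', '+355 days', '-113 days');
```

243

First apply '+355 days', '-113 days': 2023-01-01 → 2023-08-31.
Day-of-year for 2023-08-31: days since 2023-01-01 inclusive = 243, zero-padded to 243.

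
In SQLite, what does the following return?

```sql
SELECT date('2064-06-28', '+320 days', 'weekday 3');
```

Applying '+320 days' to 2064-06-28: counting 320 days forward gives 2065-05-14.
`weekday 3` advances to the next Wednesday; 2065-05-14 is a Thursday, so it moves forward to 2065-05-20.

2065-05-20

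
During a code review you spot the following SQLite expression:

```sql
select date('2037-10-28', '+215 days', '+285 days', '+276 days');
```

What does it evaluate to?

2039-12-13

Applying '+215 days' to 2037-10-28: counting 215 days forward gives 2038-05-31.
Applying '+285 days' to 2038-05-31: counting 285 days forward gives 2039-03-12.
Applying '+276 days' to 2039-03-12: counting 276 days forward gives 2039-12-13.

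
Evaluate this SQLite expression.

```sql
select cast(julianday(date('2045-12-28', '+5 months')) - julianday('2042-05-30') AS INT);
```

Adding +5 months to 2045-12-28 gives 2046-05-28.
1 day remains in May 2042 after the 30th (31 − 30).
Full months from June 2042 through April 2046 contribute their day counts.
Then 28 days into May 2046.
Total: 1 + 30 + 31 + 31 + 30 + 31 + 30 + 31 + 31 + 28 + 31 + 30 + 31 + 30 + 31 + 31 + 30 + 31 + 30 + 31 + 31 + 29 + 31 + 30 + 31 + 30 + 31 + 31 + 30 + 31 + 30 + 31 + 31 + 28 + 31 + 30 + 31 + 30 + 31 + 31 + 30 + 31 + 30 + 31 + 31 + 28 + 31 + 30 + 28 = 1459.

1459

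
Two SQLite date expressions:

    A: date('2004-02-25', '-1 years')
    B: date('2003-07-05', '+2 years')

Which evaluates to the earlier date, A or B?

A

A = 2003-02-25.
B = 2005-07-05.
A is earlier.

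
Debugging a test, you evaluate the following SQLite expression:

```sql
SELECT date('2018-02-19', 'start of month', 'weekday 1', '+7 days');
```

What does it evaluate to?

`start of month` rewinds 2018-02-19 to 2018-02-01.
`weekday 1` advances to the next Monday; 2018-02-01 is a Thursday, so it moves forward to 2018-02-05.
Advancing 7 more days within February lands on 2018-02-12.

2018-02-12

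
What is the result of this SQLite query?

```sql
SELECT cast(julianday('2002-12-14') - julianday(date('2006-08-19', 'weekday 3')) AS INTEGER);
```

`weekday 3` advances to the next Wednesday; 2006-08-19 is a Saturday, so it moves forward to 2006-08-23.
17 days remain in December 2002 after the 14th (31 − 14).
Full months from January 2003 through July 2006 contribute their day counts.
Then 23 days into August 2006.
Total: 17 + 31 + 28 + 31 + 30 + 31 + 30 + 31 + 31 + 30 + 31 + 30 + 31 + 31 + 29 + 31 + 30 + 31 + 30 + 31 + 31 + 30 + 31 + 30 + 31 + 31 + 28 + 31 + 30 + 31 + 30 + 31 + 31 + 30 + 31 + 30 + 31 + 31 + 28 + 31 + 30 + 31 + 30 + 31 + 23 = 1348.
The subtraction is earlier − later, so the result is −1348 → -1348.

-1348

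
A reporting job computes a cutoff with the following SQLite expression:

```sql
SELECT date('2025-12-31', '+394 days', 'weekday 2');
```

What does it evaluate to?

Applying '+394 days' to 2025-12-31: counting 394 days forward gives 2027-01-29.
`weekday 2` advances to the next Tuesday; 2027-01-29 is a Friday, so it moves forward to 2027-02-02.

2027-02-02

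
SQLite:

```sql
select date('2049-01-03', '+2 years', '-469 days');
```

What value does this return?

2049-09-21

Adding +2 years to 2049-01-03 gives 2051-01-03.
Applying '-469 days' to 2051-01-03: counting 469 days back gives 2049-09-21.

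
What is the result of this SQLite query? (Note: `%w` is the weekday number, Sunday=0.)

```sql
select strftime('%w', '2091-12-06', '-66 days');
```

First apply '-66 days': 2091-12-06 → 2091-10-01.
2091-10-01 is a Monday; with Sunday=0 that is 1.

1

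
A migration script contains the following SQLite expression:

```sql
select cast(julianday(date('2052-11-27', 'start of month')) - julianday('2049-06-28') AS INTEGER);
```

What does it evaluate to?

`start of month` rewinds 2052-11-27 to 2052-11-01.
2 days remain in June 2049 after the 28th (30 − 28).
Full months from July 2049 through October 2052 contribute their day counts.
Then 1 day into November 2052.
Total: 2 + 31 + 31 + 30 + 31 + 30 + 31 + 31 + 28 + 31 + 30 + 31 + 30 + 31 + 31 + 30 + 31 + 30 + 31 + 31 + 28 + 31 + 30 + 31 + 30 + 31 + 31 + 30 + 31 + 30 + 31 + 31 + 29 + 31 + 30 + 31 + 30 + 31 + 31 + 30 + 31 + 1 = 1222.

1222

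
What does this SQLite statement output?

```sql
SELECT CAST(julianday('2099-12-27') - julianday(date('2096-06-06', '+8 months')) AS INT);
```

1054

Adding +8 months to 2096-06-06 gives 2097-02-06.
22 days remain in February 2097 after the 6th (28 − 6).
Full months from March 2097 through November 2099 contribute their day counts.
Then 27 days into December 2099.
Total: 22 + 31 + 30 + 31 + 30 + 31 + 31 + 30 + 31 + 30 + 31 + 31 + 28 + 31 + 30 + 31 + 30 + 31 + 31 + 30 + 31 + 30 + 31 + 31 + 28 + 31 + 30 + 31 + 30 + 31 + 31 + 30 + 31 + 30 + 27 = 1054.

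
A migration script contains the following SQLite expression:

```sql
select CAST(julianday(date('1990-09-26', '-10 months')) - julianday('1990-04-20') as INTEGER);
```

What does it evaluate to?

-145

Adding -10 months to 1990-09-26 gives 1989-11-26.
4 days remain in November 1989 after the 26th (30 − 26).
December 1989: 31 days.
January 1990: 31 days.
February 1990: 28 days.
March 1990: 31 days.
Then 20 days into April 1990.
Total: 4 + 31 + 31 + 28 + 31 + 20 = 145.
The subtraction is earlier − later, so the result is −145 → -145.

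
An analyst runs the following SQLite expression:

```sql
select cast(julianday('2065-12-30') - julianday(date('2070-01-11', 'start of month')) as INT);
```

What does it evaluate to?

-1463

`start of month` rewinds 2070-01-11 to 2070-01-01.
1 day remains in December 2065 after the 30th (31 − 30).
Full months from January 2066 through December 2069 contribute their day counts.
Then 1 day into January 2070.
Total: 1 + 31 + 28 + 31 + 30 + 31 + 30 + 31 + 31 + 30 + 31 + 30 + 31 + 31 + 28 + 31 + 30 + 31 + 30 + 31 + 31 + 30 + 31 + 30 + 31 + 31 + 29 + 31 + 30 + 31 + 30 + 31 + 31 + 30 + 31 + 30 + 31 + 31 + 28 + 31 + 30 + 31 + 30 + 31 + 31 + 30 + 31 + 30 + 31 + 1 = 1463.
The subtraction is earlier − later, so the result is −1463 → -1463.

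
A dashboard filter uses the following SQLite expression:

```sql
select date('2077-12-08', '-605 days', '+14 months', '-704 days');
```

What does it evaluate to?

Applying '-605 days' to 2077-12-08: counting 605 days back gives 2076-04-12.
Adding +14 months to 2076-04-12 gives 2077-06-12.
Applying '-704 days' to 2077-06-12: counting 704 days back gives 2075-07-09.

2075-07-09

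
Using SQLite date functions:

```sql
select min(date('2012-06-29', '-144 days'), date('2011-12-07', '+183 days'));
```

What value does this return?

date('2012-06-29', '-144 days') → 2012-02-06.
date('2011-12-07', '+183 days') → 2012-06-07.
Earlier of the two is 2012-02-06.

2012-02-06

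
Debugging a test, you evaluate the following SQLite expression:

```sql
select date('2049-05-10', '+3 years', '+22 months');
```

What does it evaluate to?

Adding +3 years to 2049-05-10 gives 2052-05-10.
Adding +22 months to 2052-05-10 gives 2054-03-10.

2054-03-10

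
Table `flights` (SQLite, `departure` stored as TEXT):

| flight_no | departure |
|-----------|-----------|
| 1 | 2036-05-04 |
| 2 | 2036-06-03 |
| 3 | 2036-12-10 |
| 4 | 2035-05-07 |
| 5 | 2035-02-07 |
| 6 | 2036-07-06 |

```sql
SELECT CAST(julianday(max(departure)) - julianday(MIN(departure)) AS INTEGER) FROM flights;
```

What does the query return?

MIN = 2035-02-07, MAX = 2036-12-10.
21 days remain in February 2035 after the 7th (28 − 7).
Full months from March 2035 through November 2036 contribute their day counts.
Then 10 days into December 2036.
Total: 21 + 31 + 30 + 31 + 30 + 31 + 31 + 30 + 31 + 30 + 31 + 31 + 29 + 31 + 30 + 31 + 30 + 31 + 31 + 30 + 31 + 30 + 10 = 672.

672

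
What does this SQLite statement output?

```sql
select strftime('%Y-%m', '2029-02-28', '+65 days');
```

2029-05

First apply '+65 days': 2029-02-28 → 2029-05-04.
`%Y-%m` extracts the year-month: 2029-05.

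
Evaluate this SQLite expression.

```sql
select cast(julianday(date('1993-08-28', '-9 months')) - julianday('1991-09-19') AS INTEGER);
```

436

Adding -9 months to 1993-08-28 gives 1992-11-28.
11 days remain in September 1991 after the 19th (30 − 19).
Full months from October 1991 through October 1992 contribute their day counts.
Then 28 days into November 1992.
Total: 11 + 31 + 30 + 31 + 31 + 29 + 31 + 30 + 31 + 30 + 31 + 31 + 30 + 31 + 28 = 436.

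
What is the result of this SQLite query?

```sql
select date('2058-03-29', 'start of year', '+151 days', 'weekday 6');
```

2058-06-01

`start of year` rewinds 2058-03-29 to 2058-01-01.
Applying '+151 days' to 2058-01-01: counting 151 days forward gives 2058-06-01.
`weekday 6` advances to the next Saturday; 2058-06-01 is already a Saturday, so it stays at 2058-06-01.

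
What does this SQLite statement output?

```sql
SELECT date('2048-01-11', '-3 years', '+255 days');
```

2045-09-23

Adding -3 years to 2048-01-11 gives 2045-01-11.
Applying '+255 days' to 2045-01-11: counting 255 days forward gives 2045-09-23.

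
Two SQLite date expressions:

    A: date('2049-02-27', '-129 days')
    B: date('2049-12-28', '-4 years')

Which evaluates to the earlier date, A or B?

B

A = 2048-10-21.
B = 2045-12-28.
B is earlier.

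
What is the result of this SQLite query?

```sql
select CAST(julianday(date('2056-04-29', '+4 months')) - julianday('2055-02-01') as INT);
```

Adding +4 months to 2056-04-29 gives 2056-08-29.
27 days remain in February 2055 after the 1st (28 − 1).
Full months from March 2055 through July 2056 contribute their day counts.
Then 29 days into August 2056.
Total: 27 + 31 + 30 + 31 + 30 + 31 + 31 + 30 + 31 + 30 + 31 + 31 + 29 + 31 + 30 + 31 + 30 + 31 + 29 = 575.

575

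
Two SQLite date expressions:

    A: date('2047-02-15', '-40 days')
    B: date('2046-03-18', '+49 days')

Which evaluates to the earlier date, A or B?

B

A = 2047-01-06.
B = 2046-05-06.
B is earlier.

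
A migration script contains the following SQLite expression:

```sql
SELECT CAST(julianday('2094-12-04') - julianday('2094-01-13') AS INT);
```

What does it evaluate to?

325

18 days remain in January 2094 after the 13th (31 − 13).
Full months from February 2094 through November 2094 contribute their day counts.
Then 4 days into December 2094.
Total: 18 + 28 + 31 + 30 + 31 + 30 + 31 + 31 + 30 + 31 + 30 + 4 = 325.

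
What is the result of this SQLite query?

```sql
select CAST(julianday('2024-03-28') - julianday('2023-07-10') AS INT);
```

21 days remain in July 2023 after the 10th (31 − 10).
Full months from August 2023 through February 2024 contribute their day counts.
Then 28 days into March 2024.
Total: 21 + 31 + 30 + 31 + 30 + 31 + 31 + 29 + 28 = 262.

262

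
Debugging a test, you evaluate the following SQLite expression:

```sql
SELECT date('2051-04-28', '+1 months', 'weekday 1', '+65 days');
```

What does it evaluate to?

Adding +1 month to 2051-04-28 gives 2051-05-28.
`weekday 1` advances to the next Monday; 2051-05-28 is a Sunday, so it moves forward to 2051-05-29.
Applying '+65 days' to 2051-05-29: counting 65 days forward gives 2051-08-02.

2051-08-02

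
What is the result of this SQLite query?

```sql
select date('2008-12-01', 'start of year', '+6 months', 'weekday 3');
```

`start of year` rewinds 2008-12-01 to 2008-01-01.
Adding +6 months to 2008-01-01 gives 2008-07-01.
`weekday 3` advances to the next Wednesday; 2008-07-01 is a Tuesday, so it moves forward to 2008-07-02.

2008-07-02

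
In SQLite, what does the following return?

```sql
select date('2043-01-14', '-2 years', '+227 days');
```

Adding -2 years to 2043-01-14 gives 2041-01-14.
Applying '+227 days' to 2041-01-14: counting 227 days forward gives 2041-08-29.

2041-08-29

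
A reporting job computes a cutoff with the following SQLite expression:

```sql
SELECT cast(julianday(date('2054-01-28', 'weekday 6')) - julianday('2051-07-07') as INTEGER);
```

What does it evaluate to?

`weekday 6` advances to the next Saturday; 2054-01-28 is a Wednesday, so it moves forward to 2054-01-31.
24 days remain in July 2051 after the 7th (31 − 7).
Full months from August 2051 through December 2053 contribute their day counts.
Then 31 days into January 2054.
Total: 24 + 31 + 30 + 31 + 30 + 31 + 31 + 29 + 31 + 30 + 31 + 30 + 31 + 31 + 30 + 31 + 30 + 31 + 31 + 28 + 31 + 30 + 31 + 30 + 31 + 31 + 30 + 31 + 30 + 31 + 31 = 939.

939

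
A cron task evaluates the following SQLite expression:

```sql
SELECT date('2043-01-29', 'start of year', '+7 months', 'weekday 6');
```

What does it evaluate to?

`start of year` rewinds 2043-01-29 to 2043-01-01.
Adding +7 months to 2043-01-01 gives 2043-08-01.
`weekday 6` advances to the next Saturday; 2043-08-01 is already a Saturday, so it stays at 2043-08-01.

2043-08-01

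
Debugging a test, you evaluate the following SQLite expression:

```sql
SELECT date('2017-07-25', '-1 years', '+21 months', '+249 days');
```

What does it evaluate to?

Adding -1 year to 2017-07-25 gives 2016-07-25.
Adding +21 months to 2016-07-25 gives 2018-04-25.
Applying '+249 days' to 2018-04-25: counting 249 days forward gives 2018-12-30.

2018-12-30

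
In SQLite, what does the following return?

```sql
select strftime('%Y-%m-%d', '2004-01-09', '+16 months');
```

First apply '+16 months': 2004-01-09 → 2005-05-09.
`%Y-%m-%d` extracts the ISO date: 2005-05-09.

2005-05-09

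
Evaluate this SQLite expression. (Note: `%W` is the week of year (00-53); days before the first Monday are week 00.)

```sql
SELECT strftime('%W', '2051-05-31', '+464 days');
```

36

First apply '+464 days': 2051-05-31 → 2052-09-06.
2052-09-06 is a Friday. SQLite's %W counts Mondays since the year started; the result is 36.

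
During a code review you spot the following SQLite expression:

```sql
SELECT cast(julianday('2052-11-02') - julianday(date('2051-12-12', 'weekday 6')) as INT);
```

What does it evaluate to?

`weekday 6` advances to the next Saturday; 2051-12-12 is a Tuesday, so it moves forward to 2051-12-16.
15 days remain in December 2051 after the 16th (31 − 16).
Full months from January 2052 through October 2052 contribute their day counts.
Then 2 days into November 2052.
Total: 15 + 31 + 29 + 31 + 30 + 31 + 30 + 31 + 31 + 30 + 31 + 2 = 322.

322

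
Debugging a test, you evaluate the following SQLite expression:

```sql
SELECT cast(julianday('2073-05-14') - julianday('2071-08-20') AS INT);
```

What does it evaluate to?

633

11 days remain in August 2071 after the 20th (31 − 20).
Full months from September 2071 through April 2073 contribute their day counts.
Then 14 days into May 2073.
Total: 11 + 30 + 31 + 30 + 31 + 31 + 29 + 31 + 30 + 31 + 30 + 31 + 31 + 30 + 31 + 30 + 31 + 31 + 28 + 31 + 30 + 14 = 633.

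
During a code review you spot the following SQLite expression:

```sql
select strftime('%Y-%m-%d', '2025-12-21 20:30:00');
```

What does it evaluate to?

2025-12-21

`%Y-%m-%d` extracts the ISO date: 2025-12-21.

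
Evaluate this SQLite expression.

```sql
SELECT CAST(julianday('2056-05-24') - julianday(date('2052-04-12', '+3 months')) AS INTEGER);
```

Adding +3 months to 2052-04-12 gives 2052-07-12.
19 days remain in July 2052 after the 12th (31 − 12).
Full months from August 2052 through April 2056 contribute their day counts.
Then 24 days into May 2056.
Total: 19 + 31 + 30 + 31 + 30 + 31 + 31 + 28 + 31 + 30 + 31 + 30 + 31 + 31 + 30 + 31 + 30 + 31 + 31 + 28 + 31 + 30 + 31 + 30 + 31 + 31 + 30 + 31 + 30 + 31 + 31 + 28 + 31 + 30 + 31 + 30 + 31 + 31 + 30 + 31 + 30 + 31 + 31 + 29 + 31 + 30 + 24 = 1412.

1412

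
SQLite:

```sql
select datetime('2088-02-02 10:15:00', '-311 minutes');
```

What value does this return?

311 minutes = 5h 11m; -311 minutes from 2088-02-02 10:15:00 is 2088-02-02 05:04:00.

2088-02-02 05:04:00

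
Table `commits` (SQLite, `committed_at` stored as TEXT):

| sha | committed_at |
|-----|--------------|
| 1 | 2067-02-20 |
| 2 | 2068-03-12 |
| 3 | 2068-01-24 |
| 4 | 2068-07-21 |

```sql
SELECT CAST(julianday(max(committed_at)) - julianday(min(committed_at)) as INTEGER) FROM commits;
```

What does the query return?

MIN = 2067-02-20, MAX = 2068-07-21.
8 days remain in February 2067 after the 20th (28 − 20).
Full months from March 2067 through June 2068 contribute their day counts.
Then 21 days into July 2068.
Total: 8 + 31 + 30 + 31 + 30 + 31 + 31 + 30 + 31 + 30 + 31 + 31 + 29 + 31 + 30 + 31 + 30 + 21 = 517.

517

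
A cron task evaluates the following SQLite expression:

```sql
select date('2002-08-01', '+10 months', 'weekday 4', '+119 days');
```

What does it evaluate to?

2003-10-02

Adding +10 months to 2002-08-01 gives 2003-06-01.
`weekday 4` advances to the next Thursday; 2003-06-01 is a Sunday, so it moves forward to 2003-06-05.
Applying '+119 days' to 2003-06-05: counting 119 days forward gives 2003-10-02.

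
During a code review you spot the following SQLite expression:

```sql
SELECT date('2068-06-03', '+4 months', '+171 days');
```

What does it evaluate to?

2069-03-23

Adding +4 months to 2068-06-03 gives 2068-10-03.
Applying '+171 days' to 2068-10-03: counting 171 days forward gives 2069-03-23.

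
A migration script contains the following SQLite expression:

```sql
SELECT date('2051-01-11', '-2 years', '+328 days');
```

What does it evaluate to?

Adding -2 years to 2051-01-11 gives 2049-01-11.
Applying '+328 days' to 2049-01-11: counting 328 days forward gives 2049-12-05.

2049-12-05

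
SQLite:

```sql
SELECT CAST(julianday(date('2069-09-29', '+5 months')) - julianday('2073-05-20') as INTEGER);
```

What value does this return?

Adding +5 months to 2069-09-29 targets 2070-02-29. February 2070 has only 28 days, so SQLite normalizes the 1-day overflow forward to 2070-03-01.
30 days remain in March 2070 after the 1st (31 − 1).
Full months from April 2070 through April 2073 contribute their day counts.
Then 20 days into May 2073.
Total: 30 + 30 + 31 + 30 + 31 + 31 + 30 + 31 + 30 + 31 + 31 + 28 + 31 + 30 + 31 + 30 + 31 + 31 + 30 + 31 + 30 + 31 + 31 + 29 + 31 + 30 + 31 + 30 + 31 + 31 + 30 + 31 + 30 + 31 + 31 + 28 + 31 + 30 + 20 = 1176.
The subtraction is earlier − later, so the result is −1176 → -1176.

-1176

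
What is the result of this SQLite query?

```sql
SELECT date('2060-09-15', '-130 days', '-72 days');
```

Applying '-130 days' to 2060-09-15: counting 130 days back gives 2060-05-08.
Applying '-72 days' to 2060-05-08: counting 72 days back gives 2060-02-26.

2060-02-26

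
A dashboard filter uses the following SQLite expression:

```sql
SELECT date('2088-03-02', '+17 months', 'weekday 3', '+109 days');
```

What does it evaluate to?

2089-11-20

Adding +17 months to 2088-03-02 gives 2089-08-02.
`weekday 3` advances to the next Wednesday; 2089-08-02 is a Tuesday, so it moves forward to 2089-08-03.
Applying '+109 days' to 2089-08-03: counting 109 days forward gives 2089-11-20.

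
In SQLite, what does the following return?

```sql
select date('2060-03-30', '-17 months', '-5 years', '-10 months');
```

2052-12-30

Adding -17 months to 2060-03-30 gives 2058-10-30.
Adding -5 years to 2058-10-30 gives 2053-10-30.
Adding -10 months to 2053-10-30 gives 2052-12-30.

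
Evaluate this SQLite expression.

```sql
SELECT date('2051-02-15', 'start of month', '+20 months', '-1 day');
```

2052-09-30

`start of month` rewinds 2051-02-15 to 2051-02-01.
Adding +20 months to 2051-02-01 gives 2052-10-01.
Going back 1 day from 2052-10-01 reaches 2052-09-30 (last day of September, 30 days).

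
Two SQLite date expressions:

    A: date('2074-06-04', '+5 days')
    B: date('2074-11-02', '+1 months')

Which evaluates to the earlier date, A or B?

A = 2074-06-09.
B = 2074-12-02.
A is earlier.

A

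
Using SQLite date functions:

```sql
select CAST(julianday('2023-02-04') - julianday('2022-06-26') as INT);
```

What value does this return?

223

4 days remain in June 2022 after the 26th (30 − 26).
Full months from July 2022 through January 2023 contribute their day counts.
Then 4 days into February 2023.
Total: 4 + 31 + 31 + 30 + 31 + 30 + 31 + 31 + 4 = 223.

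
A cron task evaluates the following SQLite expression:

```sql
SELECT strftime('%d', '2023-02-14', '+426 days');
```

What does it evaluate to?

First apply '+426 days': 2023-02-14 → 2024-04-15.
`%d` extracts the 2-digit day of month: 15.

15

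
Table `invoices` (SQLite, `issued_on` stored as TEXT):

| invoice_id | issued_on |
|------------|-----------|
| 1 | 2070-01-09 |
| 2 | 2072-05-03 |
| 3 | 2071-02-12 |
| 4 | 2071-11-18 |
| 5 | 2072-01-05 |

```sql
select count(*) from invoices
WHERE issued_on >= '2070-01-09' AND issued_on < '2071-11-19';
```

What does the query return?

3

Rows in [2070-01-09, 2071-11-19): 2070-01-09, 2071-02-12, 2071-11-18 → 3 rows.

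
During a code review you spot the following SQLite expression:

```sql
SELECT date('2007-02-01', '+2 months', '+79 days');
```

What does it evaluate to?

Adding +2 months to 2007-02-01 gives 2007-04-01.
Applying '+79 days' to 2007-04-01: counting 79 days forward gives 2007-06-19.

2007-06-19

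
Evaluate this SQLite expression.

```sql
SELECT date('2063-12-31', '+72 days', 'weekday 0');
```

Applying '+72 days' to 2063-12-31: counting 72 days forward gives 2064-03-12.
`weekday 0` advances to the next Sunday; 2064-03-12 is a Wednesday, so it moves forward to 2064-03-16.

2064-03-16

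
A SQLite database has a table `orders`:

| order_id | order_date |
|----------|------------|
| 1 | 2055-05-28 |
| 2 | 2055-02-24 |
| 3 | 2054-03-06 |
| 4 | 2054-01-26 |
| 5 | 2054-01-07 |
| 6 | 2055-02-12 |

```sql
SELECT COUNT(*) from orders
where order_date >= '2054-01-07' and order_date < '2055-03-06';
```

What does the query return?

Rows in [2054-01-07, 2055-03-06): 2055-02-24, 2054-03-06, 2054-01-26, 2054-01-07, 2055-02-12 → 5 rows.

5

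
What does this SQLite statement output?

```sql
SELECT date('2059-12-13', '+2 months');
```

Adding +2 months to 2059-12-13 gives 2060-02-13.

2060-02-13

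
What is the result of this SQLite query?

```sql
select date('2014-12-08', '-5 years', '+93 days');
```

Adding -5 years to 2014-12-08 gives 2009-12-08.
Applying '+93 days' to 2009-12-08: counting 93 days forward gives 2010-03-11.

2010-03-11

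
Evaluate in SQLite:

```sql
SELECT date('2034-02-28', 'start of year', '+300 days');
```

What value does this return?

`start of year` rewinds 2034-02-28 to 2034-01-01.
Applying '+300 days' to 2034-01-01: counting 300 days forward gives 2034-10-28.

2034-10-28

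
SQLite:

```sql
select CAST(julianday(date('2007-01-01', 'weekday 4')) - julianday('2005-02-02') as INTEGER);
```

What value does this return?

`weekday 4` advances to the next Thursday; 2007-01-01 is a Monday, so it moves forward to 2007-01-04.
26 days remain in February 2005 after the 2nd (28 − 2).
Full months from March 2005 through December 2006 contribute their day counts.
Then 4 days into January 2007.
Total: 26 + 31 + 30 + 31 + 30 + 31 + 31 + 30 + 31 + 30 + 31 + 31 + 28 + 31 + 30 + 31 + 30 + 31 + 31 + 30 + 31 + 30 + 31 + 4 = 701.

701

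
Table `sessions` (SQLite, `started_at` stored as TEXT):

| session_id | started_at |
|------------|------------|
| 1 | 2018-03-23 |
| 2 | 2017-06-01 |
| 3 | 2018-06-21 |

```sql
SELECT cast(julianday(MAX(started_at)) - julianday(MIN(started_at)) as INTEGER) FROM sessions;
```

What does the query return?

MIN = 2017-06-01, MAX = 2018-06-21.
29 days remain in June 2017 after the 1st (30 − 1).
Full months from July 2017 through May 2018 contribute their day counts.
Then 21 days into June 2018.
Total: 29 + 31 + 31 + 30 + 31 + 30 + 31 + 31 + 28 + 31 + 30 + 31 + 21 = 385.

385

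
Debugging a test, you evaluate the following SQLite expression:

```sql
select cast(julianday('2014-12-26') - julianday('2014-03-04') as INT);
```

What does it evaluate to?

27 days remain in March 2014 after the 4th (31 − 4).
Full months from April 2014 through November 2014 contribute their day counts.
Then 26 days into December 2014.
Total: 27 + 30 + 31 + 30 + 31 + 31 + 30 + 31 + 30 + 26 = 297.

297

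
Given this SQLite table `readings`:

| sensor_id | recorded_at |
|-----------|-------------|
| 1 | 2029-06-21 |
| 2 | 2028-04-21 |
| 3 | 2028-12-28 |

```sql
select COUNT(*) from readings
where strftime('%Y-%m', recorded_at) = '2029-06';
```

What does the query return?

Rows with year-month 2029-06: 2029-06-21 → 1.

1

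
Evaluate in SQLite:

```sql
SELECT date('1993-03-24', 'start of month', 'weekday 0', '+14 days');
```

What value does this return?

`start of month` rewinds 1993-03-24 to 1993-03-01.
`weekday 0` advances to the next Sunday; 1993-03-01 is a Monday, so it moves forward to 1993-03-07.
Advancing 14 more days within March lands on 1993-03-21.

1993-03-21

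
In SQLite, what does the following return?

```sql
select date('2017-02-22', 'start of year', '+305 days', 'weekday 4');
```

2017-11-02

`start of year` rewinds 2017-02-22 to 2017-01-01.
Applying '+305 days' to 2017-01-01: counting 305 days forward gives 2017-11-02.
`weekday 4` advances to the next Thursday; 2017-11-02 is already a Thursday, so it stays at 2017-11-02.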